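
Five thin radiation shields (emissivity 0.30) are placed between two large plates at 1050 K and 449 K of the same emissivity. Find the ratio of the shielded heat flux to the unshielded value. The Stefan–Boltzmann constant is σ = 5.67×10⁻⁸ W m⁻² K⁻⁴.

With N identical shields there are N+1 = 6 gaps in series, each with the same radiative resistance, so the flux falls to 1/(N+1) of its unshielded value.

ratio ≈ 0.167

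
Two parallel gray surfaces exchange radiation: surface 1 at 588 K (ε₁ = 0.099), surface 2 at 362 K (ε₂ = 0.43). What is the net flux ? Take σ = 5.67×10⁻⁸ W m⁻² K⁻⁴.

q ≈ 508 W/m²

For two large parallel gray plates, q = σ(T₁⁴ − T₂⁴) / (1/ε₁ + 1/ε₂ − 1).
1/ε₁ + 1/ε₂ − 1 = 1/0.099 + 1/0.43 − 1 = 11.43.
T₁⁴ − T₂⁴ = 1.20×10^11 − 1.72×10^10 = 1.02×10^11 K⁴.
q = 5.67×10⁻⁸ × 1.02×10^11 / 11.43 = 508 W/m².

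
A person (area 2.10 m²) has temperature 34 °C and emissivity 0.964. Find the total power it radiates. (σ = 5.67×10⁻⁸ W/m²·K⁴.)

P ≈ 1020 W

34 °C = 307 K.
Stefan–Boltzmann: P = εσAT⁴ = 0.964 × 5.67×10⁻⁸ × 2.10 × (307)⁴ = 0.964 × 5.67×10⁻⁸ × 2.10 × 8.88×10^9.
P = 1020 W.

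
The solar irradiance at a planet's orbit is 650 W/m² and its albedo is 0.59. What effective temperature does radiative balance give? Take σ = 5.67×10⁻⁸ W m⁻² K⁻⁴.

Power absorbed = (1−a)S·πR²; power emitted = 4πR²σT⁴. Equating and cancelling πR²:
T = ((1−a)S / 4σ)^(1/4) = (266 / (4 × 5.67×10⁻⁸))^(1/4) = (1.18×10^9)^(1/4).
T = 185 K.

T ≈ 185 K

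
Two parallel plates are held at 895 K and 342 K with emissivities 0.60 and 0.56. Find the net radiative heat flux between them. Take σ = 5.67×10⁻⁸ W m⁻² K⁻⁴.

q ≈ 14500 W/m²

For two large parallel gray plates, q = σ(T₁⁴ − T₂⁴) / (1/ε₁ + 1/ε₂ − 1).
1/ε₁ + 1/ε₂ − 1 = 1/0.60 + 1/0.56 − 1 = 2.452.
T₁⁴ − T₂⁴ = 6.42×10^11 − 1.37×10^10 = 6.28×10^11 K⁴.
q = 5.67×10⁻⁸ × 6.28×10^11 / 2.452 = 14500 W/m².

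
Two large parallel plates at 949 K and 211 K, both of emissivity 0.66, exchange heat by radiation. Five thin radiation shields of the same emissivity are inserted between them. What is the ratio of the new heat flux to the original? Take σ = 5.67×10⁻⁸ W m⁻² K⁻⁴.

With N identical shields there are N+1 = 6 gaps in series, each with the same radiative resistance, so the flux falls to 1/(N+1) of its unshielded value.

ratio ≈ 0.167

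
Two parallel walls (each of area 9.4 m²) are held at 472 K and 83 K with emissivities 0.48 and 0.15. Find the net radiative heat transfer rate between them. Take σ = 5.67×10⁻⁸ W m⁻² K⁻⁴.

For two large parallel gray plates, q = σ(T₁⁴ − T₂⁴) / (1/ε₁ + 1/ε₂ − 1).
1/ε₁ + 1/ε₂ − 1 = 1/0.48 + 1/0.15 − 1 = 7.750.
T₁⁴ − T₂⁴ = 4.96×10^10 − 4.75×10^7 = 4.96×10^10 K⁴.
q = 5.67×10⁻⁸ × 4.96×10^10 / 7.750 = 363 W/m².
Q = q·A = 363 × 9.4 = 3410 W.

Q ≈ 3410 W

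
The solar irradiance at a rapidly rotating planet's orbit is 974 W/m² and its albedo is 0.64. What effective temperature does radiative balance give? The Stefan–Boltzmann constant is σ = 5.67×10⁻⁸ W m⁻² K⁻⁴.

Power absorbed = (1−a)S·πR²; power emitted = 4πR²σT⁴. Equating and cancelling πR²:
T = ((1−a)S / 4σ)^(1/4) = (351 / (4 × 5.67×10⁻⁸))^(1/4) = (1.55×10^9)^(1/4).
T = 198 K.

T ≈ 198 K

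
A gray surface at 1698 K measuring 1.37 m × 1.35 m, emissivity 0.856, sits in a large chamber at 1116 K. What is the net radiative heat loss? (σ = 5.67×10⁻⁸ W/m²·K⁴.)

Q ≈ 6.07×10^5 W

A = 1.37 × 1.35 = 1.85 m².
Q = εσA(T⁴ − T_s⁴). T⁴ − T_s⁴ = (1698)⁴ − (1116)⁴ = 8.31×10^12 − 1.55×10^12 = 6.76×10^12 K⁴.
Q = 0.856 × 5.67×10⁻⁸ × 1.85 × 6.76×10^12 = 6.07×10^5 W.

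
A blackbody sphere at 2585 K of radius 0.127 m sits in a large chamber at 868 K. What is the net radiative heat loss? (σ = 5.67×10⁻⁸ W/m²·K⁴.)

Q ≈ 5.07×10^5 W

A = 4πr² = 4π × (0.127)² = 0.203 m².
Q = σA(T⁴ − T_s⁴). T⁴ − T_s⁴ = (2585)⁴ − (868)⁴ = 4.47×10^13 − 5.68×10^11 = 4.41×10^13 K⁴.
Q = 5.67×10⁻⁸ × 0.203 × 4.41×10^13 = 5.07×10^5 W.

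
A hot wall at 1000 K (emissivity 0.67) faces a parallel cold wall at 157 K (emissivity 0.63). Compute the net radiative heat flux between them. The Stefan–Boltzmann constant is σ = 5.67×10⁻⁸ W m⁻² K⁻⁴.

q ≈ 27200 W/m²

For two large parallel gray plates, q = σ(T₁⁴ − T₂⁴) / (1/ε₁ + 1/ε₂ − 1).
1/ε₁ + 1/ε₂ − 1 = 1/0.67 + 1/0.63 − 1 = 2.080.
T₁⁴ − T₂⁴ = 1.00×10^12 − 6.08×10^8 = 9.99×10^11 K⁴.
q = 5.67×10⁻⁸ × 9.99×10^11 / 2.080 = 27200 W/m².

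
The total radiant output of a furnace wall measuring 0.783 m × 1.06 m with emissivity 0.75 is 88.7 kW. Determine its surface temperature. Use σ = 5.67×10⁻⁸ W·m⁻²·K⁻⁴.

T ≈ 1260 K

A = 0.783 × 1.06 = 0.830 m².
From P = εσAT⁴, T = (P / εσA)^(1/4) = (88700 / (0.75 × 5.67×10⁻⁸ × 0.830))^(1/4).
T = (2.51×10^12)^(1/4) = 1260 K.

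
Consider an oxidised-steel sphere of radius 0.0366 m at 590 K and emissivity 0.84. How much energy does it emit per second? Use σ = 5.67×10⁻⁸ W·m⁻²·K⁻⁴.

P ≈ 97.1 W

A = 4πr² = 4π × (0.0366)² = 0.0168 m².
P = εσAT⁴ = 0.84 × 5.67×10⁻⁸ × 0.0168 × (590)⁴ = 0.84 × 5.67×10⁻⁸ × 0.0168 × 1.21×10^11.
P = 97.1 W.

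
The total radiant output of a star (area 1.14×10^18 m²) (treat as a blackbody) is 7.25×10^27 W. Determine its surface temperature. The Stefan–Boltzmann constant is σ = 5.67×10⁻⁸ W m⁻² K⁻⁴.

T ≈ 18300 K

From P = σAT⁴, T = (P / σA)^(1/4) = (7.25×10^27 / (5.67×10⁻⁸ × 1.14×10^18))^(1/4).
T = (1.12×10^17)^(1/4) = 18300 K.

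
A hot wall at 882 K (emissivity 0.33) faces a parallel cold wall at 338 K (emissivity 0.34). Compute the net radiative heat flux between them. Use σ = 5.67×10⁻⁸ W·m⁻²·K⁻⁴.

q ≈ 6750 W/m²

For two large parallel gray plates, q = σ(T₁⁴ − T₂⁴) / (1/ε₁ + 1/ε₂ − 1).
1/ε₁ + 1/ε₂ − 1 = 1/0.33 + 1/0.34 − 1 = 4.971.
T₁⁴ − T₂⁴ = 6.05×10^11 − 1.31×10^10 = 5.92×10^11 K⁴.
q = 5.67×10⁻⁸ × 5.92×10^11 / 4.971 = 6750 W/m².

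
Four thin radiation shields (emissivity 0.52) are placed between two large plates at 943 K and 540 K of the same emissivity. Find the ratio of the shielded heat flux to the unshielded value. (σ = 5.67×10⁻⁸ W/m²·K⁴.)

ratio ≈ 0.200

With N identical shields there are N+1 = 5 gaps in series, each with the same radiative resistance, so the flux falls to 1/(N+1) of its unshielded value.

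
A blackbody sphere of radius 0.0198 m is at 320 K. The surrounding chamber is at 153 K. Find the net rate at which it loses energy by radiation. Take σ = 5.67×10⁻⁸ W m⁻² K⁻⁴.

Q ≈ 2.78 W

A = 4πr² = 4π × (0.0198)² = 4.93×10^-3 m².
Q = σA(T⁴ − T_s⁴). T⁴ − T_s⁴ = (320)⁴ − (153)⁴ = 1.05×10^10 − 5.48×10^8 = 9.94×10^9 K⁴.
Q = 5.67×10⁻⁸ × 4.93×10^-3 × 9.94×10^9 = 2.78 W.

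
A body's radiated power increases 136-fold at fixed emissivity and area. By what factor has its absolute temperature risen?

P ∝ T⁴ ⇒ T ∝ P^(1/4), so T scales by (136)^(1/4) = 3.41.

factor ≈ 3.41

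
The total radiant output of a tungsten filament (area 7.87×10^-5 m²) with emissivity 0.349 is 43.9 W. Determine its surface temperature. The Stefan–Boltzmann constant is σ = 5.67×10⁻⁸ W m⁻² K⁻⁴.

T ≈ 2300 K

From P = εσAT⁴, T = (P / εσA)^(1/4) = (43.9 / (0.349 × 5.67×10⁻⁸ × 7.87×10^-5))^(1/4).
T = (2.82×10^13)^(1/4) = 2300 K.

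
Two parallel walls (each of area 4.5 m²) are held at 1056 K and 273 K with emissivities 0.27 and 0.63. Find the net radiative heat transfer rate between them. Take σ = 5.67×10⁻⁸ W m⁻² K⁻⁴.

Q ≈ 73600 W

For two large parallel gray plates, q = σ(T₁⁴ − T₂⁴) / (1/ε₁ + 1/ε₂ − 1).
1/ε₁ + 1/ε₂ − 1 = 1/0.27 + 1/0.63 − 1 = 4.291.
T₁⁴ − T₂⁴ = 1.24×10^12 − 5.55×10^9 = 1.24×10^12 K⁴.
q = 5.67×10⁻⁸ × 1.24×10^12 / 4.291 = 16400 W/m².
Q = q·A = 16400 × 4.5 = 73600 W.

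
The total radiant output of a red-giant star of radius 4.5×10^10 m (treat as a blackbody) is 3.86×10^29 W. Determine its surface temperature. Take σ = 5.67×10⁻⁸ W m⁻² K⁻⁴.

T ≈ 4040 K

A = 4πr² = 4π × (4.5×10^10)² = 2.54×10^22 m².
From P = σAT⁴, T = (P / σA)^(1/4) = (3.86×10^29 / (5.67×10⁻⁸ × 2.54×10^22))^(1/4).
T = (2.68×10^14)^(1/4) = 4040 K.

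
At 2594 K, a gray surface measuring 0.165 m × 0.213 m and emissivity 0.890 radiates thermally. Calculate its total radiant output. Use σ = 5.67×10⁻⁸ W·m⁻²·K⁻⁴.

A = 0.165 × 0.213 = 0.0351 m².
P = εσAT⁴ = 0.890 × 5.67×10⁻⁸ × 0.0351 × (2594)⁴ = 0.890 × 5.67×10⁻⁸ × 0.0351 × 4.53×10^13.
P = 80300 W.

P ≈ 80300 W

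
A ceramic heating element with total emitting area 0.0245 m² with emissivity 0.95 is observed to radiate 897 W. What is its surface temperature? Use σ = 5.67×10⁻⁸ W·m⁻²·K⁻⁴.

T ≈ 908 K

From P = εσAT⁴, T = (P / εσA)^(1/4) = (897 / (0.95 × 5.67×10⁻⁸ × 0.0245))^(1/4).
T = (6.80×10^11)^(1/4) = 908 K.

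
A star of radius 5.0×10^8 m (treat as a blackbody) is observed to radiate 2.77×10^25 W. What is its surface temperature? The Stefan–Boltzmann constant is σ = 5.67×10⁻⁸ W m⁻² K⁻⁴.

T ≈ 3530 K

A = 4πr² = 4π × (5.0×10^8)² = 3.14×10^18 m².
From P = σAT⁴, T = (P / σA)^(1/4) = (2.77×10^25 / (5.67×10⁻⁸ × 3.14×10^18))^(1/4).
T = (1.56×10^14)^(1/4) = 3530 K.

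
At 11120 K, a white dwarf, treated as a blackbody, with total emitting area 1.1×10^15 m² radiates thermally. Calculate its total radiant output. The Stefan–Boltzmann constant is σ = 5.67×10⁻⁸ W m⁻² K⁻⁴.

P = σAT⁴ = 5.67×10⁻⁸ × 1.10×10^15 × (11120)⁴ = 5.67×10⁻⁸ × 1.10×10^15 × 1.53×10^16.
P = 9.54×10^23 W.

P ≈ 9.54×10^23 W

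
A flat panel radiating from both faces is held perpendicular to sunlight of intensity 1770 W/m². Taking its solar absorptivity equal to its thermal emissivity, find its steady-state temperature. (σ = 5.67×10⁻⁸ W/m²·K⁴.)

T ≈ 353 K

Absorbed flux αS = emitted flux 2εσT⁴ per unit area; with α = ε this gives T = (S/2σ)^(1/4).
T = (1770 / (2 × 5.67×10⁻⁸))^(1/4) = (1.56×10^10)^(1/4).
T = 353 K.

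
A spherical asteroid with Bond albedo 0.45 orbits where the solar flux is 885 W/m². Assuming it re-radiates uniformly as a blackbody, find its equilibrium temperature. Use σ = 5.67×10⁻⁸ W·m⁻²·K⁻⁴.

Power absorbed = (1−a)S·πR²; power emitted = 4πR²σT⁴. Equating and cancelling πR²:
T = ((1−a)S / 4σ)^(1/4) = (487 / (4 × 5.67×10⁻⁸))^(1/4) = (2.15×10^9)^(1/4).
T = 215 K.

T ≈ 215 K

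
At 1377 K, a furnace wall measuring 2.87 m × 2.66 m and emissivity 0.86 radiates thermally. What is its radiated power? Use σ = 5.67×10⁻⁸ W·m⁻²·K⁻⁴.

P ≈ 1.34×10^6 W

A = 2.87 × 2.66 = 7.63 m².
P = εσAT⁴ = 0.86 × 5.67×10⁻⁸ × 7.63 × (1377)⁴ = 0.86 × 5.67×10⁻⁸ × 7.63 × 3.60×10^12.
P = 1.34×10^6 W.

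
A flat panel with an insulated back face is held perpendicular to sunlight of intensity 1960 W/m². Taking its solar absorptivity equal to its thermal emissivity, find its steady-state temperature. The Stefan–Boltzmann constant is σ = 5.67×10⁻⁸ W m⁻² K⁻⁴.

T ≈ 431 K

Absorbed flux αS = emitted flux εσT⁴ (one radiating face); with α = ε, T = (S/σ)^(1/4).
T = (1960 / 5.67×10⁻⁸)^(1/4) = (3.46×10^10)^(1/4).
T = 431 K.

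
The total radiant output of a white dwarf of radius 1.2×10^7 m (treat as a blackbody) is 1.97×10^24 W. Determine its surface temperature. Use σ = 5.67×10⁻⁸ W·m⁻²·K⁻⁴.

A = 4πr² = 4π × (1.2×10^7)² = 1.81×10^15 m².
From P = σAT⁴, T = (P / σA)^(1/4) = (1.97×10^24 / (5.67×10⁻⁸ × 1.81×10^15))^(1/4).
T = (1.92×10^16)^(1/4) = 11800 K.

T ≈ 11800 K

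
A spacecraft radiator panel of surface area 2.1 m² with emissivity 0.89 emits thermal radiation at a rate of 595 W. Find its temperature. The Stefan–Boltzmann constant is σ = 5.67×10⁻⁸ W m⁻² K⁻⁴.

From P = εσAT⁴, T = (P / εσA)^(1/4) = (595 / (0.89 × 5.67×10⁻⁸ × 2.10))^(1/4).
T = (5.61×10^9)^(1/4) = 274 K.

T ≈ 274 K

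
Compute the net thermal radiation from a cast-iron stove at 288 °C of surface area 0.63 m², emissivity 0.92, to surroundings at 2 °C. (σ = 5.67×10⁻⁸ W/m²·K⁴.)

Convert: 288 °C = 561 K; 2 °C = 275 K.
Q = εσA(T⁴ − T_s⁴). T⁴ − T_s⁴ = (561)⁴ − (275)⁴ = 9.90×10^10 − 5.72×10^9 = 9.33×10^10 K⁴.
Q = 0.92 × 5.67×10⁻⁸ × 0.630 × 9.33×10^10 = 3070 W.

Q ≈ 3070 W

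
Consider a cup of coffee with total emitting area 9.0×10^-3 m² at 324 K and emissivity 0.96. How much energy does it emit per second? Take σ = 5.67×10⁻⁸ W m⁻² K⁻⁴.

Stefan–Boltzmann: P = εσAT⁴ = 0.96 × 5.67×10⁻⁸ × 9.00×10^-3 × (324)⁴ = 0.96 × 5.67×10⁻⁸ × 9.00×10^-3 × 1.10×10^10.
P = 5.40 W.

P ≈ 5.40 W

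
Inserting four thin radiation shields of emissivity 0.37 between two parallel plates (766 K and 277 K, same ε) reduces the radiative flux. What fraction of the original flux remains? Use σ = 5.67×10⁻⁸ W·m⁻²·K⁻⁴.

With N identical shields there are N+1 = 5 gaps in series, each with the same radiative resistance, so the flux falls to 1/(N+1) of its unshielded value.

ratio ≈ 0.200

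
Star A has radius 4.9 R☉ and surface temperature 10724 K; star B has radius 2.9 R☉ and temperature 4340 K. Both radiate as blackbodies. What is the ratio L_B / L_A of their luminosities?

L = 4πR²σT⁴ ∝ R²T⁴, so L_B/L_A = (2.9/4.9)² × (4340/10724)⁴ = 0.350 × 0.0268 = 9.40×10^-3.

L_B/L_A ≈ 9.40×10^-3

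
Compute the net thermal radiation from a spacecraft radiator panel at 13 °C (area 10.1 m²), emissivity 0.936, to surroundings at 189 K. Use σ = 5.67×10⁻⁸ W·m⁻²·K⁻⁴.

Q ≈ 2900 W

Convert: 13 °C = 286 K.
Q = εσA(T⁴ − T_s⁴). T⁴ − T_s⁴ = (286)⁴ − (189)⁴ = 6.69×10^9 − 1.28×10^9 = 5.41×10^9 K⁴.
Q = 0.936 × 5.67×10⁻⁸ × 10.1 × 5.41×10^9 = 2900 W.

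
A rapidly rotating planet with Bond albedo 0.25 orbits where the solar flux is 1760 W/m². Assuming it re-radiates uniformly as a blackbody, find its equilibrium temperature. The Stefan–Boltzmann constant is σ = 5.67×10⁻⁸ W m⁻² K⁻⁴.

Power absorbed = (1−a)S·πR²; power emitted = 4πR²σT⁴. Equating and cancelling πR²:
T = ((1−a)S / 4σ)^(1/4) = (1320 / (4 × 5.67×10⁻⁸))^(1/4) = (5.82×10^9)^(1/4).
T = 276 K.

T ≈ 276 K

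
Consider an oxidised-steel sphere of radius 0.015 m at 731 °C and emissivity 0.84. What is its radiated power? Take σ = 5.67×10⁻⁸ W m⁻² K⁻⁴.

P ≈ 137 W

A = 4πr² = 4π × (0.015)² = 2.83×10^-3 m².
731 °C = 1004 K.
Stefan–Boltzmann: P = εσAT⁴ = 0.84 × 5.67×10⁻⁸ × 2.83×10^-3 × (1004)⁴ = 0.84 × 5.67×10⁻⁸ × 2.83×10^-3 × 1.02×10^12.
P = 137 W.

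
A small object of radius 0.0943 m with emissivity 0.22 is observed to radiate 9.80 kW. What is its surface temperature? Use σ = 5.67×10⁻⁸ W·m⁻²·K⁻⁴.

A = 4πr² = 4π × (0.0943)² = 0.112 m².
From P = εσAT⁴, T = (P / εσA)^(1/4) = (9800 / (0.22 × 5.67×10⁻⁸ × 0.112))^(1/4).
T = (7.03×10^12)^(1/4) = 1630 K.

T ≈ 1630 K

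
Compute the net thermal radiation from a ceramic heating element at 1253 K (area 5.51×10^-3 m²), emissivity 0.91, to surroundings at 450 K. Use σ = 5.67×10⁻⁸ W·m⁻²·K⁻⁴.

Q = εσA(T⁴ − T_s⁴). T⁴ − T_s⁴ = (1253)⁴ − (450)⁴ = 2.46×10^12 − 4.10×10^10 = 2.42×10^12 K⁴.
Q = 0.91 × 5.67×10⁻⁸ × 5.51×10^-3 × 2.42×10^12 = 689 W.

Q ≈ 689 W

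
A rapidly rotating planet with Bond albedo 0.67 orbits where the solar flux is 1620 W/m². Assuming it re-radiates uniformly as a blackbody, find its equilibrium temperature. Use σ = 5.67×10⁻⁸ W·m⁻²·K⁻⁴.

Power absorbed = (1−a)S·πR²; power emitted = 4πR²σT⁴. Equating and cancelling πR²:
T = ((1−a)S / 4σ)^(1/4) = (535 / (4 × 5.67×10⁻⁸))^(1/4) = (2.36×10^9)^(1/4).
T = 220 K.

T ≈ 220 K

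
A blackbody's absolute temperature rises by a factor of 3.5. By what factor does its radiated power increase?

factor ≈ 150

P ∝ T⁴, so the power scales as (3.5)⁴ = 150.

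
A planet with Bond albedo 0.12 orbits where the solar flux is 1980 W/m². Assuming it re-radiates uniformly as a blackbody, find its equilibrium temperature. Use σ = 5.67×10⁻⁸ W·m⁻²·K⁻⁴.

Power absorbed = (1−a)S·πR²; power emitted = 4πR²σT⁴. Equating and cancelling πR²:
T = ((1−a)S / 4σ)^(1/4) = (1740 / (4 × 5.67×10⁻⁸))^(1/4) = (7.68×10^9)^(1/4).
T = 296 K.

T ≈ 296 K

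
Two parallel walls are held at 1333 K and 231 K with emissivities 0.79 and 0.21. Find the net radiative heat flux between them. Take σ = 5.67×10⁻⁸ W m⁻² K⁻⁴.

q ≈ 35600 W/m²

For two large parallel gray plates, q = σ(T₁⁴ − T₂⁴) / (1/ε₁ + 1/ε₂ − 1).
1/ε₁ + 1/ε₂ − 1 = 1/0.79 + 1/0.21 − 1 = 5.028.
T₁⁴ − T₂⁴ = 3.16×10^12 − 2.85×10^9 = 3.15×10^12 K⁴.
q = 5.67×10⁻⁸ × 3.15×10^12 / 5.028 = 35600 W/m².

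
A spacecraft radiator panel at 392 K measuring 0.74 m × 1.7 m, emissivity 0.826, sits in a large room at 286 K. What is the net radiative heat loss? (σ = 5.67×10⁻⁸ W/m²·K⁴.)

Q ≈ 997 W

A = 0.74 × 1.7 = 1.26 m².
Q = εσA(T⁴ − T_s⁴). T⁴ − T_s⁴ = (392)⁴ − (286)⁴ = 2.36×10^10 − 6.69×10^9 = 1.69×10^10 K⁴.
Q = 0.826 × 5.67×10⁻⁸ × 1.26 × 1.69×10^10 = 997 W.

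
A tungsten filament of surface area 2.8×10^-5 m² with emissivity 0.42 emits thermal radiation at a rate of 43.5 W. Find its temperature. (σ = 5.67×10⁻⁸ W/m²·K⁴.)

T ≈ 2840 K

From P = εσAT⁴, T = (P / εσA)^(1/4) = (43.5 / (0.42 × 5.67×10⁻⁸ × 2.80×10^-5))^(1/4).
T = (6.52×10^13)^(1/4) = 2840 K.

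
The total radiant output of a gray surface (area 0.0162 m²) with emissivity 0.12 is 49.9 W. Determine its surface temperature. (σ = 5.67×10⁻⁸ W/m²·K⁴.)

From P = εσAT⁴, T = (P / εσA)^(1/4) = (49.9 / (0.12 × 5.67×10⁻⁸ × 0.0162))^(1/4).
T = (4.53×10^11)^(1/4) = 820 K.

T ≈ 820 K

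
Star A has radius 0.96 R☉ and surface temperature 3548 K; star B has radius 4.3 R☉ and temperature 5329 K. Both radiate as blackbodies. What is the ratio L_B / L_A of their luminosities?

L_B/L_A ≈ 102

L = 4πR²σT⁴ ∝ R²T⁴, so L_B/L_A = (4.3/0.96)² × (5329/3548)⁴ = 20.1 × 5.09 = 102.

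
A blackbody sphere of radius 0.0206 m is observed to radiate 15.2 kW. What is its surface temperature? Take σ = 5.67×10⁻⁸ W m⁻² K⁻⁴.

A = 4πr² = 4π × (0.0206)² = 5.33×10^-3 m².
From P = σAT⁴, T = (P / σA)^(1/4) = (15200 / (5.67×10⁻⁸ × 5.33×10^-3))^(1/4).
T = (5.03×10^13)^(1/4) = 2660 K.

T ≈ 2660 K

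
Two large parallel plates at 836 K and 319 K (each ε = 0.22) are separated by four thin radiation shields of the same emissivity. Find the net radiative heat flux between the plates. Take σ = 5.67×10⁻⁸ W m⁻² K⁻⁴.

q ≈ 670 W/m²

Each of the 5 gaps contributes resistance (2/ε − 1) = 2/0.22 − 1 = 8.091; total = 40.45.
q = σ(T₁⁴ − T₂⁴) / 40.45 = 5.67×10⁻⁸ × 4.78×10^11 / 40.45 = 670 W/m².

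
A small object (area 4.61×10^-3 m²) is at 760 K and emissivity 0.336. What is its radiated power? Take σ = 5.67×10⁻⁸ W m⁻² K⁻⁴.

P ≈ 29.3 W

Stefan–Boltzmann: P = εσAT⁴ = 0.336 × 5.67×10⁻⁸ × 4.61×10^-3 × (760)⁴ = 0.336 × 5.67×10⁻⁸ × 4.61×10^-3 × 3.34×10^11.
P = 29.3 W.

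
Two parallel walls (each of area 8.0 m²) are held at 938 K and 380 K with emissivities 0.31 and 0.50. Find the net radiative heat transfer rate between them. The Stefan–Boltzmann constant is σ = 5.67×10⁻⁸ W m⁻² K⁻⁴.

For two large parallel gray plates, q = σ(T₁⁴ − T₂⁴) / (1/ε₁ + 1/ε₂ − 1).
1/ε₁ + 1/ε₂ − 1 = 1/0.31 + 1/0.50 − 1 = 4.226.
T₁⁴ − T₂⁴ = 7.74×10^11 − 2.09×10^10 = 7.53×10^11 K⁴.
q = 5.67×10⁻⁸ × 7.53×10^11 / 4.226 = 10100 W/m².
Q = q·A = 10100 × 8.0 = 80900 W.

Q ≈ 80900 W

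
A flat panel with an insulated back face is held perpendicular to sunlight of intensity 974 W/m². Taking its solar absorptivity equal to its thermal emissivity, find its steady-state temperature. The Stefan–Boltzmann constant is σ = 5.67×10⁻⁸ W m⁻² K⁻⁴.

T ≈ 362 K

Absorbed flux αS = emitted flux εσT⁴ (one radiating face); with α = ε, T = (S/σ)^(1/4).
T = (974 / 5.67×10⁻⁸)^(1/4) = (1.72×10^10)^(1/4).
T = 362 K.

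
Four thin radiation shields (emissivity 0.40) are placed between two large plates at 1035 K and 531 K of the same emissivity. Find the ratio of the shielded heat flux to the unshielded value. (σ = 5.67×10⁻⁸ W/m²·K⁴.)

With N identical shields there are N+1 = 5 gaps in series, each with the same radiative resistance, so the flux falls to 1/(N+1) of its unshielded value.

ratio ≈ 0.200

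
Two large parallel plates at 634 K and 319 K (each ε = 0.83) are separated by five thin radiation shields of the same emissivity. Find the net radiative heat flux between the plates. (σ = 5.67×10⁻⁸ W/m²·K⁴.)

Each of the 6 gaps contributes resistance (2/ε − 1) = 2/0.83 − 1 = 1.410; total = 8.458.
q = σ(T₁⁴ − T₂⁴) / 8.458 = 5.67×10⁻⁸ × 1.51×10^11 / 8.458 = 1010 W/m².

q ≈ 1010 W/m²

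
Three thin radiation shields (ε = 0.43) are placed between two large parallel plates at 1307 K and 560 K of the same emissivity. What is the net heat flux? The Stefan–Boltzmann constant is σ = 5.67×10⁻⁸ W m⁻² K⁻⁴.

Each of the 4 gaps contributes resistance (2/ε − 1) = 2/0.43 − 1 = 3.651; total = 14.60.
q = σ(T₁⁴ − T₂⁴) / 14.60 = 5.67×10⁻⁸ × 2.82×10^12 / 14.60 = 10900 W/m².

q ≈ 10900 W/m²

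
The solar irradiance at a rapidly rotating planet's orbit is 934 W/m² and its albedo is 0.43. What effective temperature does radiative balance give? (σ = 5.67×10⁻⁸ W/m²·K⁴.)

Power absorbed = (1−a)S·πR²; power emitted = 4πR²σT⁴. Equating and cancelling πR²:
T = ((1−a)S / 4σ)^(1/4) = (532 / (4 × 5.67×10⁻⁸))^(1/4) = (2.35×10^9)^(1/4).
T = 220 K.

T ≈ 220 K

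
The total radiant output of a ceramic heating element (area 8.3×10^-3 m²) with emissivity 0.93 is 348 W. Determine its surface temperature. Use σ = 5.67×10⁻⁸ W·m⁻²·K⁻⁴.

T ≈ 944 K

From P = εσAT⁴, T = (P / εσA)^(1/4) = (348 / (0.93 × 5.67×10⁻⁸ × 8.30×10^-3))^(1/4).
T = (7.95×10^11)^(1/4) = 944 K.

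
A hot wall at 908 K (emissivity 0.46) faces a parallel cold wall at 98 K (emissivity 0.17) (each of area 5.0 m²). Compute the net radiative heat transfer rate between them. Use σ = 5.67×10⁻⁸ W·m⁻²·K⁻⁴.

Q ≈ 27300 W

For two large parallel gray plates, q = σ(T₁⁴ − T₂⁴) / (1/ε₁ + 1/ε₂ − 1).
1/ε₁ + 1/ε₂ − 1 = 1/0.46 + 1/0.17 − 1 = 7.056.
T₁⁴ − T₂⁴ = 6.80×10^11 − 9.22×10^7 = 6.80×10^11 K⁴.
q = 5.67×10⁻⁸ × 6.80×10^11 / 7.056 = 5460 W/m².
Q = q·A = 5460 × 5.0 = 27300 W.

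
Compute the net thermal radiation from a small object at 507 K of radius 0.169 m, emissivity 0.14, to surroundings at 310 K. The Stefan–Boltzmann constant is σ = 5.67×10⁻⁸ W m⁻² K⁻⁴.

Q ≈ 162 W

A = 4πr² = 4π × (0.169)² = 0.359 m².
Q = εσA(T⁴ − T_s⁴). T⁴ − T_s⁴ = (507)⁴ − (310)⁴ = 6.61×10^10 − 9.24×10^9 = 5.68×10^10 K⁴.
Q = 0.14 × 5.67×10⁻⁸ × 0.359 × 5.68×10^10 = 162 W.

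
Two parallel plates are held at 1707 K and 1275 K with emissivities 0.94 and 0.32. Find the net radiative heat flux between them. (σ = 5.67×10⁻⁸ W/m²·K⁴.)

For two large parallel gray plates, q = σ(T₁⁴ − T₂⁴) / (1/ε₁ + 1/ε₂ − 1).
1/ε₁ + 1/ε₂ − 1 = 1/0.94 + 1/0.32 − 1 = 3.189.
T₁⁴ − T₂⁴ = 8.49×10^12 − 2.64×10^12 = 5.85×10^12 K⁴.
q = 5.67×10⁻⁸ × 5.85×10^12 / 3.189 = 1.04×10^5 W/m².

q ≈ 1.04×10^5 W/m²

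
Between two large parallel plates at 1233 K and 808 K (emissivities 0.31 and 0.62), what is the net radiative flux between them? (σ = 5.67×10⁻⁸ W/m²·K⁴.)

For two large parallel gray plates, q = σ(T₁⁴ − T₂⁴) / (1/ε₁ + 1/ε₂ − 1).
1/ε₁ + 1/ε₂ − 1 = 1/0.31 + 1/0.62 − 1 = 3.839.
T₁⁴ − T₂⁴ = 2.31×10^12 − 4.26×10^11 = 1.89×10^12 K⁴.
q = 5.67×10⁻⁸ × 1.89×10^12 / 3.839 = 27800 W/m².

q ≈ 27800 W/m²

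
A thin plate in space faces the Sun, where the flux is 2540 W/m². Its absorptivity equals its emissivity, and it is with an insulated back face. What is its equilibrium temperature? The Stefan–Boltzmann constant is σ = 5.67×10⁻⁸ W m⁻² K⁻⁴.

T ≈ 460 K

Absorbed flux αS = emitted flux εσT⁴ (one radiating face); with α = ε, T = (S/σ)^(1/4).
T = (2540 / 5.67×10⁻⁸)^(1/4) = (4.48×10^10)^(1/4).
T = 460 K.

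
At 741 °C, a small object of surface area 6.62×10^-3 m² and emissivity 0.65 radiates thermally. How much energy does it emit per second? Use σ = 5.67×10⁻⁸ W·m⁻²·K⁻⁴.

P ≈ 258 W

741 °C = 1014 K.
P = εσAT⁴ = 0.65 × 5.67×10⁻⁸ × 6.62×10^-3 × (1014)⁴ = 0.65 × 5.67×10⁻⁸ × 6.62×10^-3 × 1.06×10^12.
P = 258 W.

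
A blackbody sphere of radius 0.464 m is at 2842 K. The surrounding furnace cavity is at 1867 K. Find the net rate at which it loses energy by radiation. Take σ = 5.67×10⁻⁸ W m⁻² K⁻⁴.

Q ≈ 8.14×10^6 W

A = 4πr² = 4π × (0.464)² = 2.71 m².
Q = σA(T⁴ − T_s⁴). T⁴ − T_s⁴ = (2842)⁴ − (1867)⁴ = 6.52×10^13 − 1.22×10^13 = 5.31×10^13 K⁴.
Q = 5.67×10⁻⁸ × 2.71 × 5.31×10^13 = 8.14×10^6 W.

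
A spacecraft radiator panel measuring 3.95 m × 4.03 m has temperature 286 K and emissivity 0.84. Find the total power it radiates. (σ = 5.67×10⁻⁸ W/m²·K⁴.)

P ≈ 5070 W

A = 3.95 × 4.03 = 15.9 m².
P = εσAT⁴ = 0.84 × 5.67×10⁻⁸ × 15.9 × (286)⁴ = 0.84 × 5.67×10⁻⁸ × 15.9 × 6.69×10^9.
P = 5070 W.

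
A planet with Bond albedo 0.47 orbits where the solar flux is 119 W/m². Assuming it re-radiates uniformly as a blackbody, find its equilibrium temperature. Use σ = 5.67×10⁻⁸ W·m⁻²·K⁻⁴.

T ≈ 129 K

Power absorbed = (1−a)S·πR²; power emitted = 4πR²σT⁴. Equating and cancelling πR²:
T = ((1−a)S / 4σ)^(1/4) = (63.1 / (4 × 5.67×10⁻⁸))^(1/4) = (2.78×10^8)^(1/4).
T = 129 K.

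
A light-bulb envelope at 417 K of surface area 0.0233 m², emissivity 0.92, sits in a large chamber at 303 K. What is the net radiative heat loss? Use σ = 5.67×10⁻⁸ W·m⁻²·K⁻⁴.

Q = εσA(T⁴ − T_s⁴). T⁴ − T_s⁴ = (417)⁴ − (303)⁴ = 3.02×10^10 − 8.43×10^9 = 2.18×10^10 K⁴.
Q = 0.92 × 5.67×10⁻⁸ × 0.0233 × 2.18×10^10 = 26.5 W.

Q ≈ 26.5 W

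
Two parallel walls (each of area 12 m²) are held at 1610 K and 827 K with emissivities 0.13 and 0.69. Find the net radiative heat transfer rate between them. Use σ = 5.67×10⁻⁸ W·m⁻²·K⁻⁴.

For two large parallel gray plates, q = σ(T₁⁴ − T₂⁴) / (1/ε₁ + 1/ε₂ − 1).
1/ε₁ + 1/ε₂ − 1 = 1/0.13 + 1/0.69 − 1 = 8.142.
T₁⁴ − T₂⁴ = 6.72×10^12 − 4.68×10^11 = 6.25×10^12 K⁴.
q = 5.67×10⁻⁸ × 6.25×10^12 / 8.142 = 43500 W/m².
Q = q·A = 43500 × 12 = 5.22×10^5 W.

Q ≈ 5.22×10^5 W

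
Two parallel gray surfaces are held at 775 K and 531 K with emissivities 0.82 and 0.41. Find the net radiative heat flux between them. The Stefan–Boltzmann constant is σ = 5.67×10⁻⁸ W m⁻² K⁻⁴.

For two large parallel gray plates, q = σ(T₁⁴ − T₂⁴) / (1/ε₁ + 1/ε₂ − 1).
1/ε₁ + 1/ε₂ − 1 = 1/0.82 + 1/0.41 − 1 = 2.659.
T₁⁴ − T₂⁴ = 3.61×10^11 − 7.95×10^10 = 2.81×10^11 K⁴.
q = 5.67×10⁻⁸ × 2.81×10^11 / 2.659 = 6000 W/m².

q ≈ 6000 W/m²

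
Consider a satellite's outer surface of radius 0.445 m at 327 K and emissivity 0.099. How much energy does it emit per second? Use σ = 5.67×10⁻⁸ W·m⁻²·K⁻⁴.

P ≈ 160 W

A = 4πr² = 4π × (0.445)² = 2.49 m².
Stefan–Boltzmann: P = εσAT⁴ = 0.099 × 5.67×10⁻⁸ × 2.49 × (327)⁴ = 0.099 × 5.67×10⁻⁸ × 2.49 × 1.14×10^10.
P = 160 W.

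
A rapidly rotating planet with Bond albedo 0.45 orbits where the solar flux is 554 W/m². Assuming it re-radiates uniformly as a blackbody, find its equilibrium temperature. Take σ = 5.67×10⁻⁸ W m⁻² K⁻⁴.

T ≈ 191 K

Power absorbed = (1−a)S·πR²; power emitted = 4πR²σT⁴. Equating and cancelling πR²:
T = ((1−a)S / 4σ)^(1/4) = (305 / (4 × 5.67×10⁻⁸))^(1/4) = (1.34×10^9)^(1/4).
T = 191 K.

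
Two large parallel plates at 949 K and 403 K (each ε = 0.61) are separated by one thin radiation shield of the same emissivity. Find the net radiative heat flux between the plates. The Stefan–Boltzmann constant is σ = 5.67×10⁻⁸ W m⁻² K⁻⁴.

q ≈ 9760 W/m²

Each of the 2 gaps contributes resistance (2/ε − 1) = 2/0.61 − 1 = 2.279; total = 4.557.
q = σ(T₁⁴ − T₂⁴) / 4.557 = 5.67×10⁻⁸ × 7.85×10^11 / 4.557 = 9760 W/m².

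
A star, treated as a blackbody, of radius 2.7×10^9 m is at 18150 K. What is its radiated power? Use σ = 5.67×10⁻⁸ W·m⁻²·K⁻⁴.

P ≈ 5.64×10^29 W

A = 4πr² = 4π × (2.7×10^9)² = 9.16×10^19 m².
P = σAT⁴ = 5.67×10⁻⁸ × 9.16×10^19 × (18150)⁴ = 5.67×10⁻⁸ × 9.16×10^19 × 1.09×10^17.
P = 5.64×10^29 W.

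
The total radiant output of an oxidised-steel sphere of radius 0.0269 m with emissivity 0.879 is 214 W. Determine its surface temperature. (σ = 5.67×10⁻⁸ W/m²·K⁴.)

T ≈ 829 K

A = 4πr² = 4π × (0.0269)² = 9.09×10^-3 m².
From P = εσAT⁴, T = (P / εσA)^(1/4) = (214 / (0.879 × 5.67×10⁻⁸ × 9.09×10^-3))^(1/4).
T = (4.72×10^11)^(1/4) = 829 K.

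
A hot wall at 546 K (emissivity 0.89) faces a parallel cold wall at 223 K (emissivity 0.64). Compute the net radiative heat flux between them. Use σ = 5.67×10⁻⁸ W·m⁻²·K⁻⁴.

q ≈ 2910 W/m²

For two large parallel gray plates, q = σ(T₁⁴ − T₂⁴) / (1/ε₁ + 1/ε₂ − 1).
1/ε₁ + 1/ε₂ − 1 = 1/0.89 + 1/0.64 − 1 = 1.686.
T₁⁴ − T₂⁴ = 8.89×10^10 − 2.47×10^9 = 8.64×10^10 K⁴.
q = 5.67×10⁻⁸ × 8.64×10^10 / 1.686 = 2910 W/m².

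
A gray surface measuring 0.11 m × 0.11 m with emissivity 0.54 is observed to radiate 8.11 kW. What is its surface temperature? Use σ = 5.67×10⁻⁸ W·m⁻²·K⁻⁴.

T ≈ 2160 K

A = 0.11 × 0.11 = 0.0121 m².
From P = εσAT⁴, T = (P / εσA)^(1/4) = (8110 / (0.54 × 5.67×10⁻⁸ × 0.0121))^(1/4).
T = (2.19×10^13)^(1/4) = 2160 K.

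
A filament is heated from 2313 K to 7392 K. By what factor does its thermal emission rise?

ratio ≈ 104

P ∝ T⁴, so the ratio is (7392/2313)⁴ = (3.196)⁴ = 104.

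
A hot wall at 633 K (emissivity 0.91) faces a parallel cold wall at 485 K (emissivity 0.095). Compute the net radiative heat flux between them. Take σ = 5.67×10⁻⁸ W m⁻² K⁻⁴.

q ≈ 561 W/m²

For two large parallel gray plates, q = σ(T₁⁴ − T₂⁴) / (1/ε₁ + 1/ε₂ − 1).
1/ε₁ + 1/ε₂ − 1 = 1/0.91 + 1/0.095 − 1 = 10.63.
T₁⁴ − T₂⁴ = 1.61×10^11 − 5.53×10^10 = 1.05×10^11 K⁴.
q = 5.67×10⁻⁸ × 1.05×10^11 / 10.63 = 561 W/m².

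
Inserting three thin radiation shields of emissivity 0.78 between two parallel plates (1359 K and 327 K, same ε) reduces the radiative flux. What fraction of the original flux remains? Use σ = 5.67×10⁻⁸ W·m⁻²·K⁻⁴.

With N identical shields there are N+1 = 4 gaps in series, each with the same radiative resistance, so the flux falls to 1/(N+1) of its unshielded value.

ratio ≈ 0.250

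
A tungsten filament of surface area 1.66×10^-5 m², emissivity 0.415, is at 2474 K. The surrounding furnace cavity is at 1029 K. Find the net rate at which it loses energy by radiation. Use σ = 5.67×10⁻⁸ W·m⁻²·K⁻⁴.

Q ≈ 14.2 W

Q = εσA(T⁴ − T_s⁴). T⁴ − T_s⁴ = (2474)⁴ − (1029)⁴ = 3.75×10^13 − 1.12×10^12 = 3.63×10^13 K⁴.
Q = 0.415 × 5.67×10⁻⁸ × 1.66×10^-5 × 3.63×10^13 = 14.2 W.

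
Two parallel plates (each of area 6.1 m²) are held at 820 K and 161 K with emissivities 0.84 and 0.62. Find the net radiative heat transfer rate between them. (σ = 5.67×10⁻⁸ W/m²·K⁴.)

Q ≈ 86600 W

For two large parallel gray plates, q = σ(T₁⁴ − T₂⁴) / (1/ε₁ + 1/ε₂ − 1).
1/ε₁ + 1/ε₂ − 1 = 1/0.84 + 1/0.62 − 1 = 1.803.
T₁⁴ − T₂⁴ = 4.52×10^11 − 6.72×10^8 = 4.51×10^11 K⁴.
q = 5.67×10⁻⁸ × 4.51×10^11 / 1.803 = 14200 W/m².
Q = q·A = 14200 × 6.1 = 86600 W.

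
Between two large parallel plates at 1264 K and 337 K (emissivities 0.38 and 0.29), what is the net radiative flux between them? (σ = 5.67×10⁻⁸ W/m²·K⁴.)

q ≈ 28300 W/m²

For two large parallel gray plates, q = σ(T₁⁴ − T₂⁴) / (1/ε₁ + 1/ε₂ − 1).
1/ε₁ + 1/ε₂ − 1 = 1/0.38 + 1/0.29 − 1 = 5.080.
T₁⁴ − T₂⁴ = 2.55×10^12 − 1.29×10^10 = 2.54×10^12 K⁴.
q = 5.67×10⁻⁸ × 2.54×10^12 / 5.080 = 28300 W/m².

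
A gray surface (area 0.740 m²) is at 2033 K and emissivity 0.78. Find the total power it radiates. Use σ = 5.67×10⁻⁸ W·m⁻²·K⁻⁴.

P = εσAT⁴ = 0.78 × 5.67×10⁻⁸ × 0.740 × (2033)⁴ = 0.78 × 5.67×10⁻⁸ × 0.740 × 1.71×10^13.
P = 5.59×10^5 W.

P ≈ 5.59×10^5 W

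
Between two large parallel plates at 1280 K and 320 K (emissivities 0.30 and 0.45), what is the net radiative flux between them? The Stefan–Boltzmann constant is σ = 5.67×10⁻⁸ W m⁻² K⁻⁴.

q ≈ 33300 W/m²

For two large parallel gray plates, q = σ(T₁⁴ − T₂⁴) / (1/ε₁ + 1/ε₂ − 1).
1/ε₁ + 1/ε₂ − 1 = 1/0.30 + 1/0.45 − 1 = 4.556.
T₁⁴ − T₂⁴ = 2.68×10^12 − 1.05×10^10 = 2.67×10^12 K⁴.
q = 5.67×10⁻⁸ × 2.67×10^12 / 4.556 = 33300 W/m².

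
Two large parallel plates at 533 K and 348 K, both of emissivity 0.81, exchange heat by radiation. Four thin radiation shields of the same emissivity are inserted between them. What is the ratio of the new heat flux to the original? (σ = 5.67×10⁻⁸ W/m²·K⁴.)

ratio ≈ 0.200

With N identical shields there are N+1 = 5 gaps in series, each with the same radiative resistance, so the flux falls to 1/(N+1) of its unshielded value.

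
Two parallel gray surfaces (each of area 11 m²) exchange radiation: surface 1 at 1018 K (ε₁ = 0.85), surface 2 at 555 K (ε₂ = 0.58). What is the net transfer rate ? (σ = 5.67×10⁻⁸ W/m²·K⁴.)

Q ≈ 3.21×10^5 W

For two large parallel gray plates, q = σ(T₁⁴ − T₂⁴) / (1/ε₁ + 1/ε₂ − 1).
1/ε₁ + 1/ε₂ − 1 = 1/0.85 + 1/0.58 − 1 = 1.901.
T₁⁴ − T₂⁴ = 1.07×10^12 − 9.49×10^10 = 9.79×10^11 K⁴.
q = 5.67×10⁻⁸ × 9.79×10^11 / 1.901 = 29200 W/m².
Q = q·A = 29200 × 11 = 3.21×10^5 W.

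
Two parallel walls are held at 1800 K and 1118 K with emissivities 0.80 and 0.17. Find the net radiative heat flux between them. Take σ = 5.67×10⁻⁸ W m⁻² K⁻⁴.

For two large parallel gray plates, q = σ(T₁⁴ − T₂⁴) / (1/ε₁ + 1/ε₂ − 1).
1/ε₁ + 1/ε₂ − 1 = 1/0.80 + 1/0.17 − 1 = 6.132.
T₁⁴ − T₂⁴ = 1.05×10^13 − 1.56×10^12 = 8.94×10^12 K⁴.
q = 5.67×10⁻⁸ × 8.94×10^12 / 6.132 = 82600 W/m².

q ≈ 82600 W/m²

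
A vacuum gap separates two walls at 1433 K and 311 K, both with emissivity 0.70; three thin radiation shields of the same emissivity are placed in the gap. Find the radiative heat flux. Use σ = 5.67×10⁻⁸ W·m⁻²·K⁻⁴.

q ≈ 32100 W/m²

Each of the 4 gaps contributes resistance (2/ε − 1) = 2/0.70 − 1 = 1.857; total = 7.429.
q = σ(T₁⁴ − T₂⁴) / 7.429 = 5.67×10⁻⁸ × 4.21×10^12 / 7.429 = 32100 W/m².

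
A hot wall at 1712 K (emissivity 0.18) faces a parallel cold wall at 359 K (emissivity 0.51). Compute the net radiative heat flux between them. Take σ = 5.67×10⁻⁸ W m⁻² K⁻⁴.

For two large parallel gray plates, q = σ(T₁⁴ − T₂⁴) / (1/ε₁ + 1/ε₂ − 1).
1/ε₁ + 1/ε₂ − 1 = 1/0.18 + 1/0.51 − 1 = 6.516.
T₁⁴ − T₂⁴ = 8.59×10^12 − 1.66×10^10 = 8.57×10^12 K⁴.
q = 5.67×10⁻⁸ × 8.57×10^12 / 6.516 = 74600 W/m².

q ≈ 74600 W/m²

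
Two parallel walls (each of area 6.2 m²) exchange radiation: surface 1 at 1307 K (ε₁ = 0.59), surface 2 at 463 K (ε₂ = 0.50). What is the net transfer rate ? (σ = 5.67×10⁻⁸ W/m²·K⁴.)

Q ≈ 3.75×10^5 W

For two large parallel gray plates, q = σ(T₁⁴ − T₂⁴) / (1/ε₁ + 1/ε₂ − 1).
1/ε₁ + 1/ε₂ − 1 = 1/0.59 + 1/0.50 − 1 = 2.695.
T₁⁴ − T₂⁴ = 2.92×10^12 − 4.60×10^10 = 2.87×10^12 K⁴.
q = 5.67×10⁻⁸ × 2.87×10^12 / 2.695 = 60400 W/m².
Q = q·A = 60400 × 6.2 = 3.75×10^5 W.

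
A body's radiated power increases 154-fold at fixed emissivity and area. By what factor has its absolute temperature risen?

P ∝ T⁴ ⇒ T ∝ P^(1/4), so T scales by (154)^(1/4) = 3.52.

factor ≈ 3.52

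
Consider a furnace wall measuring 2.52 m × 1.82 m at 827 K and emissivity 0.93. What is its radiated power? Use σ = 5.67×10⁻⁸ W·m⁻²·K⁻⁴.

A = 2.52 × 1.82 = 4.59 m².
Stefan–Boltzmann: P = εσAT⁴ = 0.93 × 5.67×10⁻⁸ × 4.59 × (827)⁴ = 0.93 × 5.67×10⁻⁸ × 4.59 × 4.68×10^11.
P = 1.13×10^5 W.

P ≈ 1.13×10^5 W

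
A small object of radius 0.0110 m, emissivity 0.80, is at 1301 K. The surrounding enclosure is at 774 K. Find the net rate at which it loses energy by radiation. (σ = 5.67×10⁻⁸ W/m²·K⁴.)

Q ≈ 173 W

A = 4πr² = 4π × (0.0110)² = 1.52×10^-3 m².
Q = εσA(T⁴ − T_s⁴). T⁴ − T_s⁴ = (1301)⁴ − (774)⁴ = 2.86×10^12 − 3.59×10^11 = 2.51×10^12 K⁴.
Q = 0.80 × 5.67×10⁻⁸ × 1.52×10^-3 × 2.51×10^12 = 173 W.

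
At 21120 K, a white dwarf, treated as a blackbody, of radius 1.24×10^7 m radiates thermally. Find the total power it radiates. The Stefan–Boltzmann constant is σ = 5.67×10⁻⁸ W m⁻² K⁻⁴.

A = 4πr² = 4π × (1.24×10^7)² = 1.93×10^15 m².
P = σAT⁴ = 5.67×10⁻⁸ × 1.93×10^15 × (21120)⁴ = 5.67×10⁻⁸ × 1.93×10^15 × 1.99×10^17.
P = 2.18×10^25 W.

P ≈ 2.18×10^25 W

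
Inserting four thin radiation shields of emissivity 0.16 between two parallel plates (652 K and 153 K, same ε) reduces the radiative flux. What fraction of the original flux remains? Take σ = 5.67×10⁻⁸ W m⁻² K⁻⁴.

ratio ≈ 0.200

With N identical shields there are N+1 = 5 gaps in series, each with the same radiative resistance, so the flux falls to 1/(N+1) of its unshielded value.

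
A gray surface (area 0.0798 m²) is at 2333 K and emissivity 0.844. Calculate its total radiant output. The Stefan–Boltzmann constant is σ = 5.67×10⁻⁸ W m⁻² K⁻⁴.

Stefan–Boltzmann: P = εσAT⁴ = 0.844 × 5.67×10⁻⁸ × 0.0798 × (2333)⁴ = 0.844 × 5.67×10⁻⁸ × 0.0798 × 2.96×10^13.
P = 1.13×10^5 W.

P ≈ 1.13×10^5 W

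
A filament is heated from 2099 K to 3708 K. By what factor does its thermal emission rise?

ratio ≈ 9.74

P ∝ T⁴, so the ratio is (3708/2099)⁴ = (1.767)⁴ = 9.74.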